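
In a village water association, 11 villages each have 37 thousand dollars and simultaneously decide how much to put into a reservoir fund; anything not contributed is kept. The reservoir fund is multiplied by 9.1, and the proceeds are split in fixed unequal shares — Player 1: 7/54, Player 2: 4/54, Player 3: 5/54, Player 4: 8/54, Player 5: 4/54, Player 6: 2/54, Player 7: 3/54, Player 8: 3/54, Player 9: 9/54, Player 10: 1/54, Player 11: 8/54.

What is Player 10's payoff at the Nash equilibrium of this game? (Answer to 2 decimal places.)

61.94 thousand dollars

Each unit j contributes comes back to j as 9.1 × (j's share), so j prefers to contribute only if that share exceeds 1/9.1 = 0.1099; otherwise keeping the unit dominates.
Player 1, Player 4, Player 9 and Player 11 clear that bar, contributing 37 each; the remaining 7 contribute 0. Total contributed: 148.
Player 10 keeps 37 and receives 9.1 × 148 × 1/54 = 24.94 from the reservoir fund, for a payoff of 61.94.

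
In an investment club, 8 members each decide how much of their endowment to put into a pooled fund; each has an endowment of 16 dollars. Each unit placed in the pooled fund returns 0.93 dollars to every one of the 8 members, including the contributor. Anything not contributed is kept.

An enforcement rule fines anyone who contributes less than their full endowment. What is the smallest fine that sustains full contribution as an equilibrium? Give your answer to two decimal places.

1.12 dollars

Given the others contribute fully, the best deviation is to contribute 0 (any partial contribution still incurs the fine and gives up units whose private return 0.93 is below 1).
Deviating from 16 to 0 saves 16 dollars but forfeits the deviator's share of the drop in the pooled fund: 0.93 × 16 = 14.88.
So the deviation gain is 16 − 14.88 = 1.12, and the fine must be at least 1.12 dollars to wipe it out.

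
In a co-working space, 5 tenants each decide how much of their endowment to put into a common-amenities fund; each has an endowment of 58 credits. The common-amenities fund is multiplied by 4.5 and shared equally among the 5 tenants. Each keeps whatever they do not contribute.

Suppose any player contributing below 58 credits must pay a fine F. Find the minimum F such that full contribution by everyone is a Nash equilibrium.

Given the others contribute fully, the best deviation is to contribute 0 (any partial contribution still incurs the fine and gives up units whose private return 0.9000 is below 1).
Deviating from 58 to 0 saves 58 credits but forfeits the deviator's share of the drop in the common-amenities fund: 4.5/5 × 58 = 52.20.
So the deviation gain is 58 − 52.20 = 5.80, and the fine must be at least 5.80 credits to wipe it out.

5.80 credits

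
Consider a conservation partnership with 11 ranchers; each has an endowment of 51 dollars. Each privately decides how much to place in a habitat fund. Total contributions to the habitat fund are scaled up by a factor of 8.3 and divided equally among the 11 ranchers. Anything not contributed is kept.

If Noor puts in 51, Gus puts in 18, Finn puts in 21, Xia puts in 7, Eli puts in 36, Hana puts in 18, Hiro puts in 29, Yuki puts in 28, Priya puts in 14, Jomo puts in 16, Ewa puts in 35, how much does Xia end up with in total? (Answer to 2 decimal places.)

249.99 dollars

Total contributed: 51 + 18 + 21 + 7 + 36 + 18 + 29 + 28 + 14 + 16 + 35 = 273.
Each receives 8.3 × 273 / 11 = 205.99 from the habitat fund.
Xia keeps 51 − 7 = 44, so Xia's payoff is 44 + 205.99 = 249.99.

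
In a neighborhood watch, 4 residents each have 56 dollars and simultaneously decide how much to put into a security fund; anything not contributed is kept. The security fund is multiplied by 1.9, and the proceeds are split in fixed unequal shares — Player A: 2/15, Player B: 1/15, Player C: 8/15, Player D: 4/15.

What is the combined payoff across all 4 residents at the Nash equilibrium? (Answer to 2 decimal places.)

For player j, contributing a unit is worthwhile iff 1.9 × (j's share) ≥ 1, i.e. iff j's share is at least 0.5263.
The only share above 0.5263 is Player C's 8/15, contributing 56; the remaining 3 contribute 0. Total contributed: 56.
The security fund pays out 1.9 × 56 = 106.40 in total (split across the unequal shares, but the aggregate is all that matters for the group sum).
The 3 free-riders keep 56 each, adding 168. Group total = 168 + 106.40 = 274.40.

274.40 dollars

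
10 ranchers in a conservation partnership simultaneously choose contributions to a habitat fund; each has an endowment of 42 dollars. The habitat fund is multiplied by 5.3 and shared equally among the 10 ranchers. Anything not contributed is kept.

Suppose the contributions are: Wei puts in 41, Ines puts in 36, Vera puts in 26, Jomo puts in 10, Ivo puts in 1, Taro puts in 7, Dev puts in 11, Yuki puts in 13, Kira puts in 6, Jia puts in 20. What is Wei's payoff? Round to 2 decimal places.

91.63 dollars

Total contributed: 41 + 36 + 26 + 10 + 1 + 7 + 11 + 13 + 6 + 20 = 171.
Each receives 5.3 × 171 / 10 = 90.63 from the habitat fund.
Wei keeps 42 − 41 = 1, so Wei's payoff is 1 + 90.63 = 91.63.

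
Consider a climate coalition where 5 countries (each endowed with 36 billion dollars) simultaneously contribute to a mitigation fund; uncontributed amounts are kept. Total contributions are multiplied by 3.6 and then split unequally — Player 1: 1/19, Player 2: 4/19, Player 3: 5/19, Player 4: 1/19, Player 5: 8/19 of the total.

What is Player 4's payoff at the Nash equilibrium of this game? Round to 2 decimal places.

Player j's private return per contributed unit is 3.6 × (j's share). Contributing is weakly dominant for j when that share is at least 1/3.6 = 0.2778, and contributing 0 is dominant otherwise.
The only share above 0.2778 is Player 5's 8/19, contributing 36; the remaining 4 contribute 0. Total contributed: 36.
Player 4 keeps 36 and receives 3.6 × 36 × 1/19 = 6.82 from the mitigation fund, for a payoff of 42.82.

42.82 billion dollars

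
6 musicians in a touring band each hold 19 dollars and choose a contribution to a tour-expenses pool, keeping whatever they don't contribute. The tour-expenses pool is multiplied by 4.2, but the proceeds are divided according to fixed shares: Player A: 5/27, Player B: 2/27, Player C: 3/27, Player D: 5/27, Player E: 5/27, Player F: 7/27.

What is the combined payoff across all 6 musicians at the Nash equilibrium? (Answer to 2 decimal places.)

174.80 dollars

For player j, contributing a unit is worthwhile iff 4.2 × (j's share) ≥ 1, i.e. iff j's share is at least 0.2381.
The only share above 0.2381 is Player F's 7/27, contributing 19; the remaining 5 contribute 0. Total contributed: 19.
The tour-expenses pool pays out 4.2 × 19 = 79.80 in total (split across the unequal shares, but the aggregate is all that matters for the group sum).
The 5 free-riders keep 19 each, adding 95. Group total = 95 + 79.80 = 174.80.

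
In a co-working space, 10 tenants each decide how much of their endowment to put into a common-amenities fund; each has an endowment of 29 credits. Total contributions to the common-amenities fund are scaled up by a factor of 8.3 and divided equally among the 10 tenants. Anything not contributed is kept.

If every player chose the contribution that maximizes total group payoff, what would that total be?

Each contributed unit returns 8.300 to the group as a whole (0.8300 to each of 10 players), which exceeds 1, so the social optimum is full contribution: group total = 8.300 × 290 = 2407.00.

2407.00 credits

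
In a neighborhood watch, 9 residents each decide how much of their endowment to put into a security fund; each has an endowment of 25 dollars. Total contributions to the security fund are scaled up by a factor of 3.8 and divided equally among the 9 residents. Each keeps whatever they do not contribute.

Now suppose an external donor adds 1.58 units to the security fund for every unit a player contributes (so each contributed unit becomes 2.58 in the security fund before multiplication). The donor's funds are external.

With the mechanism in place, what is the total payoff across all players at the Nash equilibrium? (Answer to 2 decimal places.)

Under the mechanism each unit contributed yields 3.8 × 2.58 / 9 = 1.0893 back to its contributor per unit of net cost, which exceeds 1, making full contribution the dominant choice for everyone.
So the Nash equilibrium is full contribution by all 9; the group earns 3.8 × 2.58 × 225 = 2205.90.

2205.90 dollars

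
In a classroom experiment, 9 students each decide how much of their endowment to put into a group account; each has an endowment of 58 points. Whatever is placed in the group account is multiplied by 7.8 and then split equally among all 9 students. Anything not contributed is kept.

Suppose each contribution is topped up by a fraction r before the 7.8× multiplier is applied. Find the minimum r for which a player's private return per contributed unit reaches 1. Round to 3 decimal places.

With matching at rate r, one contributed unit becomes (1 + r) in the group account and returns 7.8 × (1 + r) / 9 to the contributor.
Setting this equal to 1: 1 + r = 9/7.8 = 1.1538.
So the minimum matching rate is r = 1.1538 − 1 = 0.154.

0.154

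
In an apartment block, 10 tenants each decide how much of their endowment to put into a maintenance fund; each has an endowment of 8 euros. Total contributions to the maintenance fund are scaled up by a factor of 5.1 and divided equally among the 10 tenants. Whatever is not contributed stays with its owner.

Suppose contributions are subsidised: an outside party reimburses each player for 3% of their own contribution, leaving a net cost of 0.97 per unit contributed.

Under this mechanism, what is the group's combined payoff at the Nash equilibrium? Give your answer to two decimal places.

The effective private return is (5.1/10) / 0.97 = 0.5258, which is still under 1, so the mechanism doesn't change anyone's dominant strategy: zero contribution.
Everyone keeps their endowment and the group total is 10 × 8 = 80.

80.00 euros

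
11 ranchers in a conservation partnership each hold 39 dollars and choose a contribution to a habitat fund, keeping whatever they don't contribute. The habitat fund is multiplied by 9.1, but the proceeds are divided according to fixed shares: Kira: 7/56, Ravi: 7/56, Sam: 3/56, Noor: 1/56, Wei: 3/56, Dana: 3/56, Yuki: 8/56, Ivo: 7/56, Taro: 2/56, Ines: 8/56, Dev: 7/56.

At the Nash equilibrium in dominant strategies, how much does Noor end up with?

77.03 dollars

A player with share s gets back 9.1·s per unit contributed, so full contribution is dominant for anyone with s > 1/9.1 = 0.1099 and zero contribution is dominant for anyone below.
The shares above 0.1099 belong to Kira, Ravi, Yuki, Ivo, Ines and Dev, contributing 39 each; the remaining 5 contribute 0. Total contributed: 234.
Noor keeps 39 and receives 9.1 × 234 × 1/56 = 38.03 from the habitat fund, for a payoff of 77.03.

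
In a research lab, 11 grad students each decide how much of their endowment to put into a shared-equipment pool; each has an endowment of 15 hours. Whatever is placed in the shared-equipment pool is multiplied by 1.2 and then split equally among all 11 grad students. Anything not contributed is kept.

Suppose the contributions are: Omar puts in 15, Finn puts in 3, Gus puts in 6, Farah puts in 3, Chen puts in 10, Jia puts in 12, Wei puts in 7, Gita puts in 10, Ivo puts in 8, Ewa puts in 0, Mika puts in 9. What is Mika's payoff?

15.05 hours

Total contributed: 15 + 3 + 6 + 3 + 10 + 12 + 7 + 10 + 8 + 0 + 9 = 83.
Each receives 1.2 × 83 / 11 = 9.05 from the shared-equipment pool.
Mika keeps 15 − 9 = 6, so Mika's payoff is 6 + 9.05 = 15.05.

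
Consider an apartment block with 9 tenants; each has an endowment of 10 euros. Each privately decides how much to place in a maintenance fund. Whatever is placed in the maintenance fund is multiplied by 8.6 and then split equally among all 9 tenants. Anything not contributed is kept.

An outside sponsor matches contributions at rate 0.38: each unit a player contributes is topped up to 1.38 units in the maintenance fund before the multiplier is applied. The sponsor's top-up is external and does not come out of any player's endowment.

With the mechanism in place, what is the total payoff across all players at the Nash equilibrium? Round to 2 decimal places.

1068.12 euros

Under the mechanism each unit contributed yields 8.6 × 1.38 / 9 = 1.3187 back to its contributor per unit of net cost, which exceeds 1, making full contribution the dominant choice for everyone.
So the Nash equilibrium is full contribution by all 9; the group earns 8.6 × 1.38 × 90 = 1068.12.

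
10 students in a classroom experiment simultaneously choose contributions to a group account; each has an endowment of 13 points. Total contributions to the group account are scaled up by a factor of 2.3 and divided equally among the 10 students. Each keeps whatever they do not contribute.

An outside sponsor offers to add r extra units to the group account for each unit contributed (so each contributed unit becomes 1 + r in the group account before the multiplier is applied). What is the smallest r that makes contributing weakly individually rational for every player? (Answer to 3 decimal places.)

With matching at rate r, one contributed unit becomes (1 + r) in the group account and returns 2.3 × (1 + r) / 10 to the contributor.
Setting this equal to 1: 1 + r = 10/2.3 = 4.3478.
So the minimum matching rate is r = 4.3478 − 1 = 3.348.

3.348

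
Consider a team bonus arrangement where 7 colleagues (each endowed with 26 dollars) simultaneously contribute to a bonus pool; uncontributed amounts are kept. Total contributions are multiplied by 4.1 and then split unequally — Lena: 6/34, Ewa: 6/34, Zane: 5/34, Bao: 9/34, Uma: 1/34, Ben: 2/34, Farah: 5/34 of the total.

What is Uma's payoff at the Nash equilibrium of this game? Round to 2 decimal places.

Player j's private return per contributed unit is 4.1 × (j's share). Contributing is weakly dominant for j when that share is at least 1/4.1 = 0.2439, and contributing 0 is dominant otherwise.
Only Bao (9/34) clears that bar, contributing 26; the remaining 6 contribute 0. Total contributed: 26.
Uma keeps 26 and receives 4.1 × 26 × 1/34 = 3.14 from the bonus pool, for a payoff of 29.14.

29.14 dollars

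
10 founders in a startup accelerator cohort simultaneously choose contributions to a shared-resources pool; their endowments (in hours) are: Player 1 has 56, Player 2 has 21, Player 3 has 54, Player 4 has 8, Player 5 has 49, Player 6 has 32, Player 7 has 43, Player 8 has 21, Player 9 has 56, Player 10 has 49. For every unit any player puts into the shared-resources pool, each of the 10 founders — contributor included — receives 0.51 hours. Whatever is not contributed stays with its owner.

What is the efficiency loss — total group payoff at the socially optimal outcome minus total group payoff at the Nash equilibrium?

1594.90 hours

The private return per contributed unit is 0.51 < 1 for everyone, so the Nash equilibrium is zero contribution and the group total is Σ E_j = 56 + 21 + 54 + 8 + 49 + 32 + 43 + 21 + 56 + 49 = 389.
Each contributed unit returns 5.100 to the group, so the social optimum is full contribution by everyone: group total = 5.100 × 389 = 1983.90.
Efficiency loss = (5.100 − 1) × 389 = 1594.90.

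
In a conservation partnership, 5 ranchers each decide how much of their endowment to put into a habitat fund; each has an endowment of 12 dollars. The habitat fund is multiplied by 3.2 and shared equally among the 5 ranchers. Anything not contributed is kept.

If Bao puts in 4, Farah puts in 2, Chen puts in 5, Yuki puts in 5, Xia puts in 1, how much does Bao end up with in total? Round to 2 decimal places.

Total contributed: 4 + 2 + 5 + 5 + 1 = 17.
Each receives 3.2 × 17 / 5 = 10.88 from the habitat fund.
Bao keeps 12 − 4 = 8, so Bao's payoff is 8 + 10.88 = 18.88.

18.88 dollars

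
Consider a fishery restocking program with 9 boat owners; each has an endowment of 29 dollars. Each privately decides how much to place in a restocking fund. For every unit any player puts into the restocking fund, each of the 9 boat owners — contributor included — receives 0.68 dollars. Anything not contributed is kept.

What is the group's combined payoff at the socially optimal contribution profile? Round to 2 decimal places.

1597.32 dollars

Each contributed unit returns 6.120 to the group as a whole (0.68 to each of 9 players), which exceeds 1, so the social optimum is full contribution: group total = 6.120 × 261 = 1597.32.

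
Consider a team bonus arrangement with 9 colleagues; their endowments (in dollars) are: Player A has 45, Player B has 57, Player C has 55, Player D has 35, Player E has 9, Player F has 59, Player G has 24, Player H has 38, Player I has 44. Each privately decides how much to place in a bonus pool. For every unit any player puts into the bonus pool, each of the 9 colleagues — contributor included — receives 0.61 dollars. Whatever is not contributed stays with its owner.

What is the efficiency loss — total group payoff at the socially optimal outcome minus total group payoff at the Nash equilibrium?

The private return per contributed unit is 0.61 < 1 for everyone, so the Nash equilibrium is zero contribution and the group total is Σ E_j = 45 + 57 + 55 + 35 + 9 + 59 + 24 + 38 + 44 = 366.
Each contributed unit returns 5.490 to the group, so the social optimum is full contribution by everyone: group total = 5.490 × 366 = 2009.34.
Efficiency loss = (5.490 − 1) × 366 = 1643.34.

1643.34 dollars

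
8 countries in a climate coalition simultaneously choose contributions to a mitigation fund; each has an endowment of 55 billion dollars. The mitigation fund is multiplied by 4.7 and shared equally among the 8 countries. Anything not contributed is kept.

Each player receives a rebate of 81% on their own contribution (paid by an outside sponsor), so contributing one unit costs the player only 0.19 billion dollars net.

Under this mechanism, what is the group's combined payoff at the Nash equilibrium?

2424.40 billion dollars

Under the mechanism each unit contributed yields (4.7/8) / 0.19 = 3.0921 back to its contributor per unit of net cost, which exceeds 1, making full contribution the dominant choice for everyone.
At the Nash equilibrium everyone contributes 55. Group total payoff = 8 × (55 × 0.81 + 4.7 × 55) = 2424.40.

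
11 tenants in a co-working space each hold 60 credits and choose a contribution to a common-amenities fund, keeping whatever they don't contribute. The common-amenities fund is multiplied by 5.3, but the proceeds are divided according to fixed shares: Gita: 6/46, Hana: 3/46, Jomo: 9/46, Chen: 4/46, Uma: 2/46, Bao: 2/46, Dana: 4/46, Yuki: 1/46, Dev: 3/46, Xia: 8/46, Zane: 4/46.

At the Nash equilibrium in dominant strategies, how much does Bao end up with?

73.83 credits

For player j, contributing a unit is worthwhile iff 5.3 × (j's share) ≥ 1, i.e. iff j's share is at least 0.1887.
Only Jomo (9/46) clears that bar, contributing 60; the remaining 10 contribute 0. Total contributed: 60.
Bao keeps 60 and receives 5.3 × 60 × 2/46 = 13.83 from the common-amenities fund, for a payoff of 73.83.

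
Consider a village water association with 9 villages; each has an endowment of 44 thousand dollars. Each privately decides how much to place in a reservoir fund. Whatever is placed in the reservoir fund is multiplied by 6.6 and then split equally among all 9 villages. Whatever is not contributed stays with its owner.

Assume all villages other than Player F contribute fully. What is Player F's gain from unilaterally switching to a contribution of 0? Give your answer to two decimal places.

Switching from a contribution of 44 to 0 lets Player F keep an extra 44 thousand dollars, but lowers the reservoir fund by 44, which costs Player F their own share of that drop: 6.6/9 × 44 = 32.27.
Net gain = 44 − 32.27 = 11.73. The private return per contributed unit (0.7333) is below 1, so free-riding is indeed the best response regardless of what the others do.

11.73 thousand dollars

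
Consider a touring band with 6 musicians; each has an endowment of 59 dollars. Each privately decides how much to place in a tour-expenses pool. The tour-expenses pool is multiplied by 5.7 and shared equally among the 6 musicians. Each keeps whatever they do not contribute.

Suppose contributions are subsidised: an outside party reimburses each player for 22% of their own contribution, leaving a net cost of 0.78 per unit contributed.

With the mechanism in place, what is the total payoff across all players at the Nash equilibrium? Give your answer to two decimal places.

With the mechanism, a contributed unit returns (5.7/6) / 0.78 = 1.2179 per unit of net cost to the contributor — now above 1 — so contributing fully is weakly dominant for every player.
So the Nash equilibrium is full contribution by all 6; the group earns 6 × (59 × 0.22 + 5.7 × 59) = 2095.68.

2095.68 dollars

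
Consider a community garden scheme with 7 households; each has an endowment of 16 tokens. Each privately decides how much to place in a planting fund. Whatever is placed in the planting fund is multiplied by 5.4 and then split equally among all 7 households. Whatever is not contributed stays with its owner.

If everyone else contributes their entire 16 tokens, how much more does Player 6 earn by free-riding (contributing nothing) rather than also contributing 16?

3.66 tokens

Switching from a contribution of 16 to 0 lets Player 6 keep an extra 16 tokens, but lowers the planting fund by 16, which costs Player 6 their own share of that drop: 5.4/7 × 16 = 12.34.
Net gain = 16 − 12.34 = 3.66. The private return per contributed unit (0.7714) is below 1, so free-riding is indeed the best response regardless of what the others do.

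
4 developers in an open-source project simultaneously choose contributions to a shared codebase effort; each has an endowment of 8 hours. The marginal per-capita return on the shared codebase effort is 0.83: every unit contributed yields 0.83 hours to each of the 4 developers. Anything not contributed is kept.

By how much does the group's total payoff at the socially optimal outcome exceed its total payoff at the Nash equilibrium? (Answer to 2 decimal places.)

The private return per contributed unit is 0.83 < 1, so contributing 0 is dominant for every player. At the Nash equilibrium everyone keeps their 8, and the group total is 4 × 8 = 32.
Each contributed unit returns 3.320 to the group as a whole (0.83 to each of 4 players), which exceeds 1, so the social optimum is full contribution: group total = 3.320 × 32 = 106.24.
Efficiency loss = 106.24 − 32 = 74.24.

74.24 hours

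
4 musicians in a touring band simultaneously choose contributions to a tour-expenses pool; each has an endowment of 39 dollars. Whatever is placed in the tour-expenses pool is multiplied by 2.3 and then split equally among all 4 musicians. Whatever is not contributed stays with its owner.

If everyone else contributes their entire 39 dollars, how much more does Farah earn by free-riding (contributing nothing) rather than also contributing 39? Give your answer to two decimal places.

16.58 dollars

Switching from a contribution of 39 to 0 lets Farah keep an extra 39 dollars, but lowers the tour-expenses pool by 39, which costs Farah their own share of that drop: 2.3/4 × 39 = 22.42.
Net gain = 39 − 22.42 = 16.58. The private return per contributed unit (0.5750) is below 1, so free-riding is indeed the best response regardless of what the others do.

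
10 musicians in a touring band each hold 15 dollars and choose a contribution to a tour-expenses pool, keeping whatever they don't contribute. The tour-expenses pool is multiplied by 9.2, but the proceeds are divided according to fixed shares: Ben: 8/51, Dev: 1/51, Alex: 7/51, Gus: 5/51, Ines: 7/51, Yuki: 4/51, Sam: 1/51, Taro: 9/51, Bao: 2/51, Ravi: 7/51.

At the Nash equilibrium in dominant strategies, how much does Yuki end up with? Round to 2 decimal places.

69.12 dollars

Each unit j contributes comes back to j as 9.2 × (j's share), so j prefers to contribute only if that share exceeds 1/9.2 = 0.1087; otherwise keeping the unit dominates.
The shares above 0.1087 belong to Ben, Alex, Ines, Taro and Ravi, contributing 15 each; the remaining 5 contribute 0. Total contributed: 75.
Yuki keeps 15 and receives 9.2 × 75 × 4/51 = 54.12 from the tour-expenses pool, for a payoff of 69.12.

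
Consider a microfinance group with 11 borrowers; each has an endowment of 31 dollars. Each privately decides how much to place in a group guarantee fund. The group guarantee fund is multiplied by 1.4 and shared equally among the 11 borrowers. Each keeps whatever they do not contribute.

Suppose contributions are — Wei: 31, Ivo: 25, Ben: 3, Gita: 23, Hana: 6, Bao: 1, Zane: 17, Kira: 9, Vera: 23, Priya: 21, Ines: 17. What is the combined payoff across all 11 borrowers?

411.40 dollars

Total contributed: 31 + 25 + 3 + 23 + 6 + 1 + 17 + 9 + 23 + 21 + 17 = 176; total kept: 11 × 31 − 176 = 165.
The group guarantee fund pays out 1.4 × 176 = 246.40 in aggregate.
Group total = 165 + 246.40 = 411.40.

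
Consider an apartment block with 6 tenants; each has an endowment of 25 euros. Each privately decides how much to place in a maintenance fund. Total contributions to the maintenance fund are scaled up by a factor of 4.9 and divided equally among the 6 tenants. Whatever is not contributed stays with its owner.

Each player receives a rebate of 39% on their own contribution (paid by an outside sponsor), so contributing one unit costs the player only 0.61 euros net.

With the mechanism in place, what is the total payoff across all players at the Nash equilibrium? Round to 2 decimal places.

793.50 euros

The effective private return per unit is now (4.9/6) / 0.61 = 1.3388 > 1, so every player's dominant strategy flips to full contribution.
At the Nash equilibrium everyone contributes 25. Group total payoff = 6 × (25 × 0.39 + 4.9 × 25) = 793.50.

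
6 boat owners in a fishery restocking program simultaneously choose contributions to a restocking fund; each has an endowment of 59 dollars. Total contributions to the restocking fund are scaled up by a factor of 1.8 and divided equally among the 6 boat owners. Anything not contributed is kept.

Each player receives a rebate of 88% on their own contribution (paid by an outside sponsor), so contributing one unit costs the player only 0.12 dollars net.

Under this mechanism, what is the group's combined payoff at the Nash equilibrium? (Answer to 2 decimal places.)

948.72 dollars

With the mechanism, a contributed unit returns (1.8/6) / 0.12 = 2.5000 per unit of net cost to the contributor — now above 1 — so contributing fully is weakly dominant for every player.
At the Nash equilibrium everyone contributes 59. Group total payoff = 6 × (59 × 0.88 + 1.8 × 59) = 948.72.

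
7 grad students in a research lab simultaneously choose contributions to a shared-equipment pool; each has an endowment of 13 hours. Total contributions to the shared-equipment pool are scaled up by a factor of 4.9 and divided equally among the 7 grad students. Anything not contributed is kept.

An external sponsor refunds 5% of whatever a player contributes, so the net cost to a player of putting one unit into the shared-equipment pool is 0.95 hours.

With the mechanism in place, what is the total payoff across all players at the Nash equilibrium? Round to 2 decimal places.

The effective private return is (4.9/7) / 0.95 = 0.7368, which is still under 1, so the mechanism doesn't change anyone's dominant strategy: zero contribution.
At the Nash equilibrium no one contributes; group total payoff = 7 × 13 = 91.

91.00 hours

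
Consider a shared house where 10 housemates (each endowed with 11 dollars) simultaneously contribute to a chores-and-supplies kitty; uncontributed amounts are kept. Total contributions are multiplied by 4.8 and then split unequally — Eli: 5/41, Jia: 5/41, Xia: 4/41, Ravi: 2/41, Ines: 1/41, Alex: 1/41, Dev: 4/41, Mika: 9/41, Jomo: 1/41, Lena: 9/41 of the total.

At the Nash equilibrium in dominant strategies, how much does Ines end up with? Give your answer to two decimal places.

For player j, contributing a unit is worthwhile iff 4.8 × (j's share) ≥ 1, i.e. iff j's share is at least 0.2083.
Mika and Lena clear that bar, contributing 11 each; the remaining 8 contribute 0. Total contributed: 22.
Ines keeps 11 and receives 4.8 × 22 × 1/41 = 2.58 from the chores-and-supplies kitty, for a payoff of 13.58.

13.58 dollars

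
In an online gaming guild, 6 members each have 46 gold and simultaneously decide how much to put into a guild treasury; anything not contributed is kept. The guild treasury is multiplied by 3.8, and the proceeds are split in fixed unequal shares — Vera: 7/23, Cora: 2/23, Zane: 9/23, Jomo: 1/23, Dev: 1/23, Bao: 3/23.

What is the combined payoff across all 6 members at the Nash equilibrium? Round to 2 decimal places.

Each unit j contributes comes back to j as 3.8 × (j's share), so j prefers to contribute only if that share exceeds 1/3.8 = 0.2632; otherwise keeping the unit dominates.
Vera and Zane clear that bar, contributing 46 each; the remaining 4 contribute 0. Total contributed: 92.
The guild treasury pays out 3.8 × 92 = 349.60 in total (split across the unequal shares, but the aggregate is all that matters for the group sum).
The 4 free-riders keep 46 each, adding 184. Group total = 184 + 349.60 = 533.60.

533.60 gold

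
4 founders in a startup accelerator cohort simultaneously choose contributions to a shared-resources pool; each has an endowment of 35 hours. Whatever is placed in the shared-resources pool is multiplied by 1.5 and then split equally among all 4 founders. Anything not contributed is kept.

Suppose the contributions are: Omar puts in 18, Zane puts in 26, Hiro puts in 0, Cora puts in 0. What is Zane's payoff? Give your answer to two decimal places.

Total contributed: 18 + 26 + 0 + 0 = 44.
Each receives 1.5 × 44 / 4 = 16.50 from the shared-resources pool.
Zane keeps 35 − 26 = 9, so Zane's payoff is 9 + 16.50 = 25.50.

25.50 hours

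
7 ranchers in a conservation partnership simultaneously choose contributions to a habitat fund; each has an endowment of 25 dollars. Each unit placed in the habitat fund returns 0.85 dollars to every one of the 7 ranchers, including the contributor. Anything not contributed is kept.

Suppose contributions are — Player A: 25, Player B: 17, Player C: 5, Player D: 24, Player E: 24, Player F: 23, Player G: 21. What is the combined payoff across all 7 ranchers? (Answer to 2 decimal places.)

Total contributed: 25 + 17 + 5 + 24 + 24 + 23 + 21 = 139; total kept: 7 × 25 − 139 = 36.
The habitat fund pays out 0.85 × 7 × 139 = 827.05 in aggregate.
Group total = 36 + 827.05 = 863.05.

863.05 dollars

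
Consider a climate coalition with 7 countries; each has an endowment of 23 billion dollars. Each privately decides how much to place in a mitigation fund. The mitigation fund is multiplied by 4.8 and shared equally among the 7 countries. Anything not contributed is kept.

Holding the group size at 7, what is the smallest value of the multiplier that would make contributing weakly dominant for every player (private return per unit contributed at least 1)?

A contributed unit returns (multiplier)/7 to its contributor.
This reaches 1 exactly when the multiplier is 7.

7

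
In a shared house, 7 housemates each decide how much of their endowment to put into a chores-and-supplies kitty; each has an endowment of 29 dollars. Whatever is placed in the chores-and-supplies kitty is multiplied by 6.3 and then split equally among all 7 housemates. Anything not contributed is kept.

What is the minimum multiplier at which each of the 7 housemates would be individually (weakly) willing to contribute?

7

A contributed unit returns (multiplier)/7 to its contributor.
This reaches 1 exactly when the multiplier is 7.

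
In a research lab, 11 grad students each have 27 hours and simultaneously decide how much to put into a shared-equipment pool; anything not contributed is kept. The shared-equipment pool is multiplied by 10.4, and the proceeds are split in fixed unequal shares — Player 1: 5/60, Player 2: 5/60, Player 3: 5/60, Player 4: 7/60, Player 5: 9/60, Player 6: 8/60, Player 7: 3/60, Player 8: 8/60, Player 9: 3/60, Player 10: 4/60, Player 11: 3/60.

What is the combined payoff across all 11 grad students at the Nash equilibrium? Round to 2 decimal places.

1312.20 hours

A player with share s gets back 10.4·s per unit contributed, so full contribution is dominant for anyone with s > 1/10.4 = 0.0962 and zero contribution is dominant for anyone below.
Player 4, Player 5, Player 6 and Player 8 are above the threshold, contributing 27 each; the remaining 7 contribute 0. Total contributed: 108.
The shared-equipment pool pays out 10.4 × 108 = 1123.20 in total (split across the unequal shares, but the aggregate is all that matters for the group sum).
The 7 free-riders keep 27 each, adding 189. Group total = 189 + 1123.20 = 1312.20.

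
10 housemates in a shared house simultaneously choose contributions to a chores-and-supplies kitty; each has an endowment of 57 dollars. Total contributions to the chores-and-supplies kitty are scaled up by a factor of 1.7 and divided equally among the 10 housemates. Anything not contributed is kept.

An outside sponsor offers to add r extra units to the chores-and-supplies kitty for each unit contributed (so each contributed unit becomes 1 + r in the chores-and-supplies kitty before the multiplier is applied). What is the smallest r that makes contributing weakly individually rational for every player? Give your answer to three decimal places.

With matching at rate r, one contributed unit becomes (1 + r) in the chores-and-supplies kitty and returns 1.7 × (1 + r) / 10 to the contributor.
Setting this equal to 1: 1 + r = 10/1.7 = 5.8824.
So the minimum matching rate is r = 5.8824 − 1 = 4.882.

4.882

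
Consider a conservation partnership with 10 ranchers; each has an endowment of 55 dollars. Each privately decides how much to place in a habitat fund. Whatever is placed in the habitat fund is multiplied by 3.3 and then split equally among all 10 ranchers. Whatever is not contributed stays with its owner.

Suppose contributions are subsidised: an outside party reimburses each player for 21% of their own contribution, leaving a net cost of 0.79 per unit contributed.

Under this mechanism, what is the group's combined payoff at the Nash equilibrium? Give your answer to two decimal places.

550.00 dollars

The effective private return is (3.3/10) / 0.79 = 0.4177, which is still under 1, so the mechanism doesn't change anyone's dominant strategy: zero contribution.
Everyone keeps their endowment and the group total is 10 × 55 = 550.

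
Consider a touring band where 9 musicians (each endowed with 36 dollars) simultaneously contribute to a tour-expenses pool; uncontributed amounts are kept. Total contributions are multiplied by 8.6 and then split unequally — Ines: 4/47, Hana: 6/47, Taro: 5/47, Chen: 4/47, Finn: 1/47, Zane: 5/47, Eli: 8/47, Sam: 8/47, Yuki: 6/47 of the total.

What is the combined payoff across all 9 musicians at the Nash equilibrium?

1418.40 dollars

For player j, contributing a unit is worthwhile iff 8.6 × (j's share) ≥ 1, i.e. iff j's share is at least 0.1163.
Hana, Eli, Sam and Yuki are above the threshold, contributing 36 each; the remaining 5 contribute 0. Total contributed: 144.
The tour-expenses pool pays out 8.6 × 144 = 1238.40 in total (split across the unequal shares, but the aggregate is all that matters for the group sum).
The 5 free-riders keep 36 each, adding 180. Group total = 180 + 1238.40 = 1418.40.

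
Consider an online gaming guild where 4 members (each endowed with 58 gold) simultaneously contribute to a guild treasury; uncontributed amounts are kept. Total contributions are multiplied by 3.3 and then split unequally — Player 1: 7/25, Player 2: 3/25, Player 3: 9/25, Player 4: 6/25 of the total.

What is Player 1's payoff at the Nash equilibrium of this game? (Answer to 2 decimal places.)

111.59 gold

Each unit j contributes comes back to j as 3.3 × (j's share), so j prefers to contribute only if that share exceeds 1/3.3 = 0.3030; otherwise keeping the unit dominates.
The only share above 0.3030 is Player 3's 9/25, contributing 58; the remaining 3 contribute 0. Total contributed: 58.
Player 1 keeps 58 and receives 3.3 × 58 × 7/25 = 53.59 from the guild treasury, for a payoff of 111.59.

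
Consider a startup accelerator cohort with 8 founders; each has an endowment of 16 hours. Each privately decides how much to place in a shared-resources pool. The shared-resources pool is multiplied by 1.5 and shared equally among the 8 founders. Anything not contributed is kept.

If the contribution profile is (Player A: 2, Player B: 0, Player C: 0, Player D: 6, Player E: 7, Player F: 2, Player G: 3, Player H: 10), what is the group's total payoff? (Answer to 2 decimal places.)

Total contributed: 2 + 0 + 0 + 6 + 7 + 2 + 3 + 10 = 30; total kept: 8 × 16 − 30 = 98.
The shared-resources pool pays out 1.5 × 30 = 45.00 in aggregate.
Group total = 98 + 45.00 = 143.00.

143.00 hours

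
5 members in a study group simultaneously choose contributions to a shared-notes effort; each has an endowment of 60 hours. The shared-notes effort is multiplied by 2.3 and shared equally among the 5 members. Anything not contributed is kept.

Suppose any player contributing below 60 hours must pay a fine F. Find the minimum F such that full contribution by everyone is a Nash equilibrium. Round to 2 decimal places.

Given the others contribute fully, the best deviation is to contribute 0 (any partial contribution still incurs the fine and gives up units whose private return 0.4600 is below 1).
Deviating from 60 to 0 saves 60 hours but forfeits the deviator's share of the drop in the shared-notes effort: 2.3/5 × 60 = 27.60.
So the deviation gain is 60 − 27.60 = 32.40, and the fine must be at least 32.40 hours to wipe it out.

32.40 hours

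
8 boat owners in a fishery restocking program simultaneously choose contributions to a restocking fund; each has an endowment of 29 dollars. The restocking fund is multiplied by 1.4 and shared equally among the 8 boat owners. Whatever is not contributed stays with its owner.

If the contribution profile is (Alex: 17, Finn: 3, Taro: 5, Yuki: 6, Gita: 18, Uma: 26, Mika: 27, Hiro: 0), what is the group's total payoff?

272.80 dollars

Total contributed: 17 + 3 + 5 + 6 + 18 + 26 + 27 + 0 = 102; total kept: 8 × 29 − 102 = 130.
The restocking fund pays out 1.4 × 102 = 142.80 in aggregate.
Group total = 130 + 142.80 = 272.80.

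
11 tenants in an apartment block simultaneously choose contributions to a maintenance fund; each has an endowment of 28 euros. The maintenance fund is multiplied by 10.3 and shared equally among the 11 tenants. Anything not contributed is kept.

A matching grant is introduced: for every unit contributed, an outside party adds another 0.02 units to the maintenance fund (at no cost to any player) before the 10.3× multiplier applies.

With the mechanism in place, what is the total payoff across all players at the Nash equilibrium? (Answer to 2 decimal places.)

308.00 euros

The effective private return is 10.3 × 1.02 / 11 = 0.9551, which is still under 1, so the mechanism doesn't change anyone's dominant strategy: zero contribution.
Everyone keeps their endowment and the group total is 11 × 28 = 308.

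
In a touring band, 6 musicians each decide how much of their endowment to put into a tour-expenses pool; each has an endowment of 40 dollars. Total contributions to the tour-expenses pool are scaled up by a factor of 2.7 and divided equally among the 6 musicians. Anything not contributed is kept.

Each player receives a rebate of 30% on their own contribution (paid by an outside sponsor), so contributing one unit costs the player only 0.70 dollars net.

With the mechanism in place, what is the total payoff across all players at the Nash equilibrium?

Even with the mechanism, each unit contributed returns only (2.7/6) / 0.70 = 0.6429 per unit of net cost, so contributing nothing is still dominant.
At the Nash equilibrium no one contributes; group total payoff = 6 × 40 = 240.

240.00 dollars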